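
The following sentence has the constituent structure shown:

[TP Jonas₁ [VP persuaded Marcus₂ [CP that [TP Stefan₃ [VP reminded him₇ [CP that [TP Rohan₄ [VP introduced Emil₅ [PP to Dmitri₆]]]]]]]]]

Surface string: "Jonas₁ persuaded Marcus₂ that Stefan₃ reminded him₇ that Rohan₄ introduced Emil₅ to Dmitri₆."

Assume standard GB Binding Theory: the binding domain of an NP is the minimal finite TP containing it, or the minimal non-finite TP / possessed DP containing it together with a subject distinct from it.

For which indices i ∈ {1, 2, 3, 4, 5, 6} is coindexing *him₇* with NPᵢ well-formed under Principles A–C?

*him* is a pronoun, so Principle B applies: it must be free in its binding domain.
Binding domain of *him₇*: the embedded TP, whose subject is Stefan₃.
*Jonas₁* c-commands the pronoun but from outside its binding domain, and is not c-commanded by it → coindexation permitted.
*Marcus₂* c-commands the pronoun but from outside its binding domain, and is not c-commanded by it → coindexation permitted.
*Stefan₃* c-commands the pronoun within its binding domain → coindexation would violate Principle B.
*Rohan₄*: the pronoun c-commands this R-expression → coindexation would violate Principle C on *Rohan₄*.
*Emil₅*: the pronoun c-commands this R-expression → coindexation would violate Principle C on *Emil₅*.
*Dmitri₆*: the pronoun c-commands this R-expression → coindexation would violate Principle C on *Dmitri₆*.

{1, 2}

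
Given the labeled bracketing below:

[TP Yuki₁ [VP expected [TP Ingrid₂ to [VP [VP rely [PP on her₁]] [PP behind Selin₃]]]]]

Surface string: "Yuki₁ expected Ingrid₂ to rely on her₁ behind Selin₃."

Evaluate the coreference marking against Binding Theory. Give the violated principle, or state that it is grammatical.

The two coindexed NPs are *Yuki₁* and *her₁*.
*her₁* is a pronoun; its binding domain is the embedded TP, whose subject is Ingrid₂. Within that domain it is c-commanded only by *Ingrid₂*, which carries a different index — the pronoun is free locally, so Principle B holds.
*Yuki₁* is an R-expression; *her₁* does not c-command it, and no other NP shares its index, so Principle C is satisfied.
All principles are respected.

grammatical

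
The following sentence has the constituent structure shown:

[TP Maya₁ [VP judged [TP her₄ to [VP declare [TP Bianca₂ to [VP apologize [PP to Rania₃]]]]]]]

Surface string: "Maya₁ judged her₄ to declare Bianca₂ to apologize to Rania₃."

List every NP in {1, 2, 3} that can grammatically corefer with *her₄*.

*her* is a pronoun, so Principle B applies: it must be free in its binding domain.
Binding domain of *her₄*: the matrix TP, whose subject is Maya₁.
*Maya₁* c-commands the pronoun within its binding domain → coindexation would violate Principle B.
*Bianca₂*: the pronoun c-commands this R-expression → coindexation would violate Principle C on *Bianca₂*.
*Rania₃*: the pronoun c-commands this R-expression → coindexation would violate Principle C on *Rania₃*.

none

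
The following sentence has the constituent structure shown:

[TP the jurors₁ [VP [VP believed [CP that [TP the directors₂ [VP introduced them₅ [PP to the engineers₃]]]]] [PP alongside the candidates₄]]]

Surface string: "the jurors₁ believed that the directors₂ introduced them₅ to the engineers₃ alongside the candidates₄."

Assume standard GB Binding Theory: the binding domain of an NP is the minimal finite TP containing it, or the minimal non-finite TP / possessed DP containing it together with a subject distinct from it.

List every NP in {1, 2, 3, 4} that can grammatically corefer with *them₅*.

{1, 4}

*them* is a pronoun, so Principle B applies: it must be free in its binding domain.
Binding domain of *them₅*: the embedded TP, whose subject is the directors₂.
*the jurors₁* c-commands the pronoun but from outside its binding domain, and is not c-commanded by it → coindexation permitted.
*the directors₂* c-commands the pronoun within its binding domain → coindexation would violate Principle B.
*the engineers₃*: the pronoun c-commands this R-expression → coindexation would violate Principle C on *the engineers₃*.
*the candidates₄* and the pronoun do not c-command one another → neither Principle B nor Principle C is at stake; coindexation permitted.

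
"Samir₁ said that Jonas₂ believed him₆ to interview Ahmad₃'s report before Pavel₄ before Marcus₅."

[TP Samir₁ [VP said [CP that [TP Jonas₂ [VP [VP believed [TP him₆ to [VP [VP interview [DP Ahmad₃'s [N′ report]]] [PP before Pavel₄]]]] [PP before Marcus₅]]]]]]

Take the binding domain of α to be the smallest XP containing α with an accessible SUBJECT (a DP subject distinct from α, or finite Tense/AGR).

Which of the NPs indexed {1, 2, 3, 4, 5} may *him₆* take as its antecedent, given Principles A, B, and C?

*him* is a pronoun, so Principle B applies: it must be free in its binding domain.
Binding domain of *him₆*: the embedded TP, whose subject is Jonas₂.
*Samir₁* c-commands the pronoun but from outside its binding domain, and is not c-commanded by it → coindexation permitted.
*Jonas₂* c-commands the pronoun within its binding domain → coindexation would violate Principle B.
*Ahmad₃*: the pronoun c-commands this R-expression → coindexation would violate Principle C on *Ahmad₃*.
*Pavel₄*: the pronoun c-commands this R-expression → coindexation would violate Principle C on *Pavel₄*.
*Marcus₅* and the pronoun do not c-command one another → neither Principle B nor Principle C is at stake; coindexation permitted.

{1, 5}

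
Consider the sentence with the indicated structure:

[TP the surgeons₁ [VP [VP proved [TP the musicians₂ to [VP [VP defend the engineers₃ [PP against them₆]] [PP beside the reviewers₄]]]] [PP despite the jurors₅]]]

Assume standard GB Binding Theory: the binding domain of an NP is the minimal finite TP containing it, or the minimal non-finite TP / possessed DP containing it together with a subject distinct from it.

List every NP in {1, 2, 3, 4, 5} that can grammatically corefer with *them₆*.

{1, 4, 5}

*them* is a pronoun, so Principle B applies: it must be free in its binding domain.
Binding domain of *them₆*: the embedded TP, whose subject is the musicians₂.
*the surgeons₁* c-commands the pronoun but from outside its binding domain, and is not c-commanded by it → coindexation permitted.
*the musicians₂* c-commands the pronoun within its binding domain → coindexation would violate Principle B.
*the engineers₃* c-commands the pronoun within its binding domain → coindexation would violate Principle B.
*the reviewers₄* and the pronoun do not c-command one another → neither Principle B nor Principle C is at stake; coindexation permitted.
*the jurors₅* and the pronoun do not c-command one another → neither Principle B nor Principle C is at stake; coindexation permitted.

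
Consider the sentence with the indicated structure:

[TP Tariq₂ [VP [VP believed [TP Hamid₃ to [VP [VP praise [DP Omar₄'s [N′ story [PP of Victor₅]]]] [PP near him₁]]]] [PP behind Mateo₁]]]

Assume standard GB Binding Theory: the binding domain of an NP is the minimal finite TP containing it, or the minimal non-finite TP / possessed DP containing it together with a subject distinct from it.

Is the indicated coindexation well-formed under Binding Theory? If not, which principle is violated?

The two coindexed NPs are *Mateo₁* and *him₁*.
*him₁* is a pronoun; its binding domain is the embedded TP, whose subject is Hamid₃. Within that domain it is c-commanded only by *Hamid₃*, which carries a different index — the pronoun is free locally, so Principle B holds.
*Mateo₁* is an R-expression; *him₁* does not c-command it, and no other NP shares its index, so Principle C is satisfied.
All principles are respected.

grammatical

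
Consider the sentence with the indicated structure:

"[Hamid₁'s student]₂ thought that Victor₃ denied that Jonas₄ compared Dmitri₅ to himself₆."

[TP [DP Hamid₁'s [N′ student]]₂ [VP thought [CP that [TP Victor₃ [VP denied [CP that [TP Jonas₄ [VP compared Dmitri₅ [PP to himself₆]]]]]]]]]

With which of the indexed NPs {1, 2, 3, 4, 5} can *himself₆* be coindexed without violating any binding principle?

*himself* is an anaphor, so Principle A applies: it must be bound in its binding domain.
Binding domain of *himself₆*: the embedded TP, whose subject is Jonas₄.
*Hamid₁* does not c-command the anaphor → cannot bind it.
*[Hamid₁'s student]₂* c-commands the anaphor but is outside its binding domain → cannot satisfy Principle A.
*Victor₃* c-commands the anaphor but is outside its binding domain → cannot satisfy Principle A.
*Jonas₄* c-commands the anaphor within its binding domain → licit binder.
*Dmitri₅* c-commands the anaphor within its binding domain → licit binder.

{4, 5}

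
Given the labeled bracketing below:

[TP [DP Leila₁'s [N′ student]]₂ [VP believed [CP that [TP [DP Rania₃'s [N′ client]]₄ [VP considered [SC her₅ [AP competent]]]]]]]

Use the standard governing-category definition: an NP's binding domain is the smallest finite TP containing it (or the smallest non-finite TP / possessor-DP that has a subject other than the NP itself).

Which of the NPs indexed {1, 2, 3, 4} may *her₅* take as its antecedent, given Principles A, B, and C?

{1, 2, 3}

*her* is a pronoun, so Principle B applies: it must be free in its binding domain.
Binding domain of *her₅*: the embedded TP, whose subject is [Rania₃'s client]₄.
*Leila₁* and the pronoun do not c-command one another → neither Principle B nor Principle C is at stake; coindexation permitted.
*[Leila₁'s student]₂* c-commands the pronoun but from outside its binding domain, and is not c-commanded by it → coindexation permitted.
*Rania₃* and the pronoun do not c-command one another → neither Principle B nor Principle C is at stake; coindexation permitted.
*[Rania₃'s client]₄* c-commands the pronoun within its binding domain → coindexation would violate Principle B.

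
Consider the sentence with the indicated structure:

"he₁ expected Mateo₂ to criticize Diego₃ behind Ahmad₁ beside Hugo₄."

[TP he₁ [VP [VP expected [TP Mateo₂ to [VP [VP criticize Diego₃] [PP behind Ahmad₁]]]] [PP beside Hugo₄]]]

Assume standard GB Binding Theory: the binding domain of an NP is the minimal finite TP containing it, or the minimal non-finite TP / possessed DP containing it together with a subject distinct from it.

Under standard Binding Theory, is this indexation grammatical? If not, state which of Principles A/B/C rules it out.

The two coindexed NPs are *he₁* and *Ahmad₁*.
*Ahmad₁* is an R-expression. Principle C requires it to be free everywhere.
*he₁* c-commands it and carries the same index.
The R-expression is bound → Principle C violation.

Principle C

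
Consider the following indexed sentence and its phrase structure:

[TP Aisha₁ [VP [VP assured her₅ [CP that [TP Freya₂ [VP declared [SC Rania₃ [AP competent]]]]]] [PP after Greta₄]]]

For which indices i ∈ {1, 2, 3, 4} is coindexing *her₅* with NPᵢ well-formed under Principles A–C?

{4}

*her* is a pronoun, so Principle B applies: it must be free in its binding domain.
Binding domain of *her₅*: the matrix TP, whose subject is Aisha₁.
*Aisha₁* c-commands the pronoun within its binding domain → coindexation would violate Principle B.
*Freya₂*: the pronoun c-commands this R-expression → coindexation would violate Principle C on *Freya₂*.
*Rania₃*: the pronoun c-commands this R-expression → coindexation would violate Principle C on *Rania₃*.
*Greta₄* and the pronoun do not c-command one another → neither Principle B nor Principle C is at stake; coindexation permitted.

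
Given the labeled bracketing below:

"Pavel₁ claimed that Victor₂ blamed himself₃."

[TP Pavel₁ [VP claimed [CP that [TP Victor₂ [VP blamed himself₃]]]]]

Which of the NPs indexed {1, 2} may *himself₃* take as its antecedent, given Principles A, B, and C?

{2}

*himself* is an anaphor, so Principle A applies: it must be bound in its binding domain.
Binding domain of *himself₃*: the embedded TP, whose subject is Victor₂.
*Pavel₁* c-commands the anaphor but is outside its binding domain → cannot satisfy Principle A.
*Victor₂* c-commands the anaphor within its binding domain → licit binder.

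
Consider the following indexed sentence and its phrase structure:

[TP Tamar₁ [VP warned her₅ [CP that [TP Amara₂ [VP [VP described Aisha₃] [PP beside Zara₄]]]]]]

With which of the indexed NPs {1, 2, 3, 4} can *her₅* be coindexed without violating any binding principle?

*her* is a pronoun, so Principle B applies: it must be free in its binding domain.
Binding domain of *her₅*: the matrix TP, whose subject is Tamar₁.
*Tamar₁* c-commands the pronoun within its binding domain → coindexation would violate Principle B.
*Amara₂*: the pronoun c-commands this R-expression → coindexation would violate Principle C on *Amara₂*.
*Aisha₃*: the pronoun c-commands this R-expression → coindexation would violate Principle C on *Aisha₃*.
*Zara₄*: the pronoun c-commands this R-expression → coindexation would violate Principle C on *Zara₄*.

none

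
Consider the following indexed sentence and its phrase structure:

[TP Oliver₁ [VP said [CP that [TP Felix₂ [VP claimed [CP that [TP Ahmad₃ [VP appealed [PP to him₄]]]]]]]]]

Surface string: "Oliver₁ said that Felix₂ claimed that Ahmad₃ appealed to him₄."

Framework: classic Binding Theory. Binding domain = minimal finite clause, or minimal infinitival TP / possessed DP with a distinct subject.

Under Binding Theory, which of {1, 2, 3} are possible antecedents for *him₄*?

{1, 2}

*him* is a pronoun, so Principle B applies: it must be free in its binding domain.
Binding domain of *him₄*: the embedded TP, whose subject is Ahmad₃.
*Oliver₁* c-commands the pronoun but from outside its binding domain, and is not c-commanded by it → coindexation permitted.
*Felix₂* c-commands the pronoun but from outside its binding domain, and is not c-commanded by it → coindexation permitted.
*Ahmad₃* c-commands the pronoun within its binding domain → coindexation would violate Principle B.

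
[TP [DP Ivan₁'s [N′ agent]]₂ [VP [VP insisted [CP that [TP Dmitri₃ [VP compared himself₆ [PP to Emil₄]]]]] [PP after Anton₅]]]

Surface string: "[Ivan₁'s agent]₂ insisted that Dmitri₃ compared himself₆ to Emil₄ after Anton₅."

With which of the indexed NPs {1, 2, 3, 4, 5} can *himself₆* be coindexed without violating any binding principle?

*himself* is an anaphor, so Principle A applies: it must be bound in its binding domain.
Binding domain of *himself₆*: the embedded TP, whose subject is Dmitri₃.
*Ivan₁* does not c-command the anaphor → cannot bind it.
*[Ivan₁'s agent]₂* c-commands the anaphor but is outside its binding domain → cannot satisfy Principle A.
*Dmitri₃* c-commands the anaphor within its binding domain → licit binder.
*Emil₄* does not c-command the anaphor → cannot bind it.
*Anton₅* does not c-command the anaphor → cannot bind it.

{3}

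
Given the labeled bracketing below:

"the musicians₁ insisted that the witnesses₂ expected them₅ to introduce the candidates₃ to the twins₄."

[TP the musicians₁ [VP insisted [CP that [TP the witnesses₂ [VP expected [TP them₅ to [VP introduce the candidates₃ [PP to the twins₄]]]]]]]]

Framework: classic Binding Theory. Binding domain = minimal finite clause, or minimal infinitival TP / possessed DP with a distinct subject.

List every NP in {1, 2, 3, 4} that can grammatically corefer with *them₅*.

*them* is a pronoun, so Principle B applies: it must be free in its binding domain.
Binding domain of *them₅*: the embedded TP, whose subject is the witnesses₂.
*the musicians₁* c-commands the pronoun but from outside its binding domain, and is not c-commanded by it → coindexation permitted.
*the witnesses₂* c-commands the pronoun within its binding domain → coindexation would violate Principle B.
*the candidates₃*: the pronoun c-commands this R-expression → coindexation would violate Principle C on *the candidates₃*.
*the twins₄*: the pronoun c-commands this R-expression → coindexation would violate Principle C on *the twins₄*.

{1}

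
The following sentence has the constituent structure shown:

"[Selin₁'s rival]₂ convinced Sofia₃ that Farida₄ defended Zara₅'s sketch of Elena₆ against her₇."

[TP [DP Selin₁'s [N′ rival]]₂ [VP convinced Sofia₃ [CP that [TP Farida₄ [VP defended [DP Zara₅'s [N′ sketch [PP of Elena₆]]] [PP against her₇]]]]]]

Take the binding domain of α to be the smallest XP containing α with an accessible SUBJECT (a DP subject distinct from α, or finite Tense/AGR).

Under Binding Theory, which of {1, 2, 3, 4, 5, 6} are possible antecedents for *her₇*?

{1, 2, 3, 5, 6}

*her* is a pronoun, so Principle B applies: it must be free in its binding domain.
Binding domain of *her₇*: the embedded TP, whose subject is Farida₄.
*Selin₁* and the pronoun do not c-command one another → neither Principle B nor Principle C is at stake; coindexation permitted.
*[Selin₁'s rival]₂* c-commands the pronoun but from outside its binding domain, and is not c-commanded by it → coindexation permitted.
*Sofia₃* c-commands the pronoun but from outside its binding domain, and is not c-commanded by it → coindexation permitted.
*Farida₄* c-commands the pronoun within its binding domain → coindexation would violate Principle B.
*Zara₅* and the pronoun do not c-command one another → neither Principle B nor Principle C is at stake; coindexation permitted.
*Elena₆* and the pronoun do not c-command one another → neither Principle B nor Principle C is at stake; coindexation permitted.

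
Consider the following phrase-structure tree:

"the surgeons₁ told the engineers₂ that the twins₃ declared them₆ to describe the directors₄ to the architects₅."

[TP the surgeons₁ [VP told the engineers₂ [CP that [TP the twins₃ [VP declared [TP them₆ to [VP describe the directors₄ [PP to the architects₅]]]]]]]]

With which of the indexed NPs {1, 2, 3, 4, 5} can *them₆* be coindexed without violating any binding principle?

*them* is a pronoun, so Principle B applies: it must be free in its binding domain.
Binding domain of *them₆*: the embedded TP, whose subject is the twins₃.
*the surgeons₁* c-commands the pronoun but from outside its binding domain, and is not c-commanded by it → coindexation permitted.
*the engineers₂* c-commands the pronoun but from outside its binding domain, and is not c-commanded by it → coindexation permitted.
*the twins₃* c-commands the pronoun within its binding domain → coindexation would violate Principle B.
*the directors₄*: the pronoun c-commands this R-expression → coindexation would violate Principle C on *the directors₄*.
*the architects₅*: the pronoun c-commands this R-expression → coindexation would violate Principle C on *the architects₅*.

{1, 2}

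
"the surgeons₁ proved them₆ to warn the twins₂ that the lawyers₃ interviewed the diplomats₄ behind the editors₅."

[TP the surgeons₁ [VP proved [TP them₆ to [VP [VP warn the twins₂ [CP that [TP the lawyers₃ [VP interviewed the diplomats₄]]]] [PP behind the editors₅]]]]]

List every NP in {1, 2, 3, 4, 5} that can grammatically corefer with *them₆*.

none

*them* is a pronoun, so Principle B applies: it must be free in its binding domain.
Binding domain of *them₆*: the matrix TP, whose subject is the surgeons₁.
*the surgeons₁* c-commands the pronoun within its binding domain → coindexation would violate Principle B.
*the twins₂*: the pronoun c-commands this R-expression → coindexation would violate Principle C on *the twins₂*.
*the lawyers₃*: the pronoun c-commands this R-expression → coindexation would violate Principle C on *the lawyers₃*.
*the diplomats₄*: the pronoun c-commands this R-expression → coindexation would violate Principle C on *the diplomats₄*.
*the editors₅*: the pronoun c-commands this R-expression → coindexation would violate Principle C on *the editors₅*.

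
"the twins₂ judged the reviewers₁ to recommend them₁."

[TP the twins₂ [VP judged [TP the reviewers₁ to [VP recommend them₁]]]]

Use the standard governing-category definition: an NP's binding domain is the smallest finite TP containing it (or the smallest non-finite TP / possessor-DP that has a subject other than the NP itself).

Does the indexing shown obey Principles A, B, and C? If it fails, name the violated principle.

The two coindexed NPs are *the reviewers₁* and *them₁*.
*them₁* is a pronoun. Its binding domain is the embedded TP, whose subject is the reviewers₁.
*the reviewers₁* c-commands it within that domain and carries the same index.
The pronoun is locally bound → Principle B violation.

Principle B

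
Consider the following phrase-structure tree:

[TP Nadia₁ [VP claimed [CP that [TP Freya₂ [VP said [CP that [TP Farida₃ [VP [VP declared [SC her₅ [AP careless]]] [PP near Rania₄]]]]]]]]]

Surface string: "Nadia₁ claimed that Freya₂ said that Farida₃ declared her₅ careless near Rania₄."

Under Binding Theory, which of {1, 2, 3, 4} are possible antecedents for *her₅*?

*her* is a pronoun, so Principle B applies: it must be free in its binding domain.
Binding domain of *her₅*: the embedded TP, whose subject is Farida₃.
*Nadia₁* c-commands the pronoun but from outside its binding domain, and is not c-commanded by it → coindexation permitted.
*Freya₂* c-commands the pronoun but from outside its binding domain, and is not c-commanded by it → coindexation permitted.
*Farida₃* c-commands the pronoun within its binding domain → coindexation would violate Principle B.
*Rania₄* and the pronoun do not c-command one another → neither Principle B nor Principle C is at stake; coindexation permitted.

{1, 2, 4}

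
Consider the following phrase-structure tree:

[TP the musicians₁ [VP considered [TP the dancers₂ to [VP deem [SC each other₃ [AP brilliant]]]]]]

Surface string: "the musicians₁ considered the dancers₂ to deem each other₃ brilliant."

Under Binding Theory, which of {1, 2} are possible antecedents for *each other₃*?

{2}

*each other* is an anaphor, so Principle A applies: it must be bound in its binding domain.
Binding domain of *each other₃*: the embedded TP, whose subject is the dancers₂.
*the musicians₁* c-commands the anaphor but is outside its binding domain → cannot satisfy Principle A.
*the dancers₂* c-commands the anaphor within its binding domain → licit binder.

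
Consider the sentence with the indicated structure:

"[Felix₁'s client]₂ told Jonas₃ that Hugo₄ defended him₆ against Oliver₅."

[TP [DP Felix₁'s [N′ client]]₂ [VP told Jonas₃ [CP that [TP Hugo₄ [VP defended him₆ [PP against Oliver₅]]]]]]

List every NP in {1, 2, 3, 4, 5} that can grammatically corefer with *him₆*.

*him* is a pronoun, so Principle B applies: it must be free in its binding domain.
Binding domain of *him₆*: the embedded TP, whose subject is Hugo₄.
*Felix₁* and the pronoun do not c-command one another → neither Principle B nor Principle C is at stake; coindexation permitted.
*[Felix₁'s client]₂* c-commands the pronoun but from outside its binding domain, and is not c-commanded by it → coindexation permitted.
*Jonas₃* c-commands the pronoun but from outside its binding domain, and is not c-commanded by it → coindexation permitted.
*Hugo₄* c-commands the pronoun within its binding domain → coindexation would violate Principle B.
*Oliver₅*: the pronoun c-commands this R-expression → coindexation would violate Principle C on *Oliver₅*.

{1, 2, 3}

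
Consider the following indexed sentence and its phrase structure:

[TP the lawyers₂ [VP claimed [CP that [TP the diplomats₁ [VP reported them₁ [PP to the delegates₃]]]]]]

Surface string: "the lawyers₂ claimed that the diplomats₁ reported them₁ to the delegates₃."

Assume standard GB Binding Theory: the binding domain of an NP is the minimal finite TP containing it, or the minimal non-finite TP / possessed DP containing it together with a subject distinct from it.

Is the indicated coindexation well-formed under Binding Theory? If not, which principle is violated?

The two coindexed NPs are *the diplomats₁* and *them₁*.
*them₁* is a pronoun. Its binding domain is the embedded TP, whose subject is the diplomats₁.
*the diplomats₁* c-commands it within that domain and carries the same index.
The pronoun is locally bound → Principle B violation.

Principle B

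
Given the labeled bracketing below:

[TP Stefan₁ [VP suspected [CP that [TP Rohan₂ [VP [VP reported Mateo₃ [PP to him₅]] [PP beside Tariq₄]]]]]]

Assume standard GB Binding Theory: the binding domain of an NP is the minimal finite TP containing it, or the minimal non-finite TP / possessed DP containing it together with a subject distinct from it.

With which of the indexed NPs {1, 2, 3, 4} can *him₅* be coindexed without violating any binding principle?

*him* is a pronoun, so Principle B applies: it must be free in its binding domain.
Binding domain of *him₅*: the embedded TP, whose subject is Rohan₂.
*Stefan₁* c-commands the pronoun but from outside its binding domain, and is not c-commanded by it → coindexation permitted.
*Rohan₂* c-commands the pronoun within its binding domain → coindexation would violate Principle B.
*Mateo₃* c-commands the pronoun within its binding domain → coindexation would violate Principle B.
*Tariq₄* and the pronoun do not c-command one another → neither Principle B nor Principle C is at stake; coindexation permitted.

{1, 4}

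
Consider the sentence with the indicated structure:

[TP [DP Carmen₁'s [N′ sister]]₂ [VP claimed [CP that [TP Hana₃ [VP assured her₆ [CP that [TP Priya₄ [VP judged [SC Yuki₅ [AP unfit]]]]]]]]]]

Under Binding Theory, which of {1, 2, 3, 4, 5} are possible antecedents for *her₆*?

*her* is a pronoun, so Principle B applies: it must be free in its binding domain.
Binding domain of *her₆*: the embedded TP, whose subject is Hana₃.
*Carmen₁* and the pronoun do not c-command one another → neither Principle B nor Principle C is at stake; coindexation permitted.
*[Carmen₁'s sister]₂* c-commands the pronoun but from outside its binding domain, and is not c-commanded by it → coindexation permitted.
*Hana₃* c-commands the pronoun within its binding domain → coindexation would violate Principle B.
*Priya₄*: the pronoun c-commands this R-expression → coindexation would violate Principle C on *Priya₄*.
*Yuki₅*: the pronoun c-commands this R-expression → coindexation would violate Principle C on *Yuki₅*.

{1, 2}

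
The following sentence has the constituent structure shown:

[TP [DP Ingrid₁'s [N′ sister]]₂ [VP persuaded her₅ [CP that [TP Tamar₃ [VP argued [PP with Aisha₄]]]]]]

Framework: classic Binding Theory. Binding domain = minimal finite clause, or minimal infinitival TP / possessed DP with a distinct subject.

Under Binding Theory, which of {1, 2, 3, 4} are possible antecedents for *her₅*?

{1}

*her* is a pronoun, so Principle B applies: it must be free in its binding domain.
Binding domain of *her₅*: the matrix TP, whose subject is [Ingrid₁'s sister]₂.
*Ingrid₁* and the pronoun do not c-command one another → neither Principle B nor Principle C is at stake; coindexation permitted.
*[Ingrid₁'s sister]₂* c-commands the pronoun within its binding domain → coindexation would violate Principle B.
*Tamar₃*: the pronoun c-commands this R-expression → coindexation would violate Principle C on *Tamar₃*.
*Aisha₄*: the pronoun c-commands this R-expression → coindexation would violate Principle C on *Aisha₄*.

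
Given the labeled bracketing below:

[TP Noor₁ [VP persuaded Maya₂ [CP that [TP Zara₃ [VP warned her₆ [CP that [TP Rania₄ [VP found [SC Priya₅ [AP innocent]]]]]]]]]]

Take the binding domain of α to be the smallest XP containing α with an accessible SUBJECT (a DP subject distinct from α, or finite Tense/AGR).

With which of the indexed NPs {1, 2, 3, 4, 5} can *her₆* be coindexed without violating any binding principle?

*her* is a pronoun, so Principle B applies: it must be free in its binding domain.
Binding domain of *her₆*: the embedded TP, whose subject is Zara₃.
*Noor₁* c-commands the pronoun but from outside its binding domain, and is not c-commanded by it → coindexation permitted.
*Maya₂* c-commands the pronoun but from outside its binding domain, and is not c-commanded by it → coindexation permitted.
*Zara₃* c-commands the pronoun within its binding domain → coindexation would violate Principle B.
*Rania₄*: the pronoun c-commands this R-expression → coindexation would violate Principle C on *Rania₄*.
*Priya₅*: the pronoun c-commands this R-expression → coindexation would violate Principle C on *Priya₅*.

{1, 2}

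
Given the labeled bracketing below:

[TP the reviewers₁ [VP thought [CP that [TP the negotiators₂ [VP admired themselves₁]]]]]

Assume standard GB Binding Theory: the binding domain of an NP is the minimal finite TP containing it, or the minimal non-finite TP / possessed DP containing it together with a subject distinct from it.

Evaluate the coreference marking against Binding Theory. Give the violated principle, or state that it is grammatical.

Principle A

The two coindexed NPs are *the reviewers₁* and *themselves₁*.
*themselves₁* is an anaphor. Principle A requires it to be bound within its binding domain — the embedded TP, whose subject is the negotiators₂.
Within that domain it is c-commanded by *the negotiators₂*, which does not share its index.
*the reviewers₁* does c-command the anaphor, but from outside its binding domain.
The anaphor is unbound in its domain → Principle A violation.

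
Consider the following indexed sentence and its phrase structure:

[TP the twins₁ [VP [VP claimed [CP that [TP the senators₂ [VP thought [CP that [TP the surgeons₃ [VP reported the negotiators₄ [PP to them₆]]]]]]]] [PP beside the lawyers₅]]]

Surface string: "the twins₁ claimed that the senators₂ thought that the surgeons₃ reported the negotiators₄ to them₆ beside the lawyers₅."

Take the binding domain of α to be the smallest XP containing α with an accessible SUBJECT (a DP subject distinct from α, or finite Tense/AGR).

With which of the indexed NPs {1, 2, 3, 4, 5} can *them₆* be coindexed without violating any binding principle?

{1, 2, 5}

*them* is a pronoun, so Principle B applies: it must be free in its binding domain.
Binding domain of *them₆*: the embedded TP, whose subject is the surgeons₃.
*the twins₁* c-commands the pronoun but from outside its binding domain, and is not c-commanded by it → coindexation permitted.
*the senators₂* c-commands the pronoun but from outside its binding domain, and is not c-commanded by it → coindexation permitted.
*the surgeons₃* c-commands the pronoun within its binding domain → coindexation would violate Principle B.
*the negotiators₄* c-commands the pronoun within its binding domain → coindexation would violate Principle B.
*the lawyers₅* and the pronoun do not c-command one another → neither Principle B nor Principle C is at stake; coindexation permitted.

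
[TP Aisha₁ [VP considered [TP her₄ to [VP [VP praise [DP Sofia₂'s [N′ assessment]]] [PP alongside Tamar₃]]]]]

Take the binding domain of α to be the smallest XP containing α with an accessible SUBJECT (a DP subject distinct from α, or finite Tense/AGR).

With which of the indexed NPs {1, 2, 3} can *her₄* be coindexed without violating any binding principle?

none

*her* is a pronoun, so Principle B applies: it must be free in its binding domain.
Binding domain of *her₄*: the matrix TP, whose subject is Aisha₁.
*Aisha₁* c-commands the pronoun within its binding domain → coindexation would violate Principle B.
*Sofia₂*: the pronoun c-commands this R-expression → coindexation would violate Principle C on *Sofia₂*.
*Tamar₃*: the pronoun c-commands this R-expression → coindexation would violate Principle C on *Tamar₃*.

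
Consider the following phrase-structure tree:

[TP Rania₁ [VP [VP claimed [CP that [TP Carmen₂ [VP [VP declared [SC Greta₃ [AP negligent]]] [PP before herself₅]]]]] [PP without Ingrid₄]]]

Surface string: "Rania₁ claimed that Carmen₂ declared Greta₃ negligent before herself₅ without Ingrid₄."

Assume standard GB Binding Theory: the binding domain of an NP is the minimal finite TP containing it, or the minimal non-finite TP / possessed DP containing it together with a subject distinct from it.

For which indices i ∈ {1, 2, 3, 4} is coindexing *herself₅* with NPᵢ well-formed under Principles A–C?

{2}

*herself* is an anaphor, so Principle A applies: it must be bound in its binding domain.
Binding domain of *herself₅*: the embedded TP, whose subject is Carmen₂.
*Rania₁* c-commands the anaphor but is outside its binding domain → cannot satisfy Principle A.
*Carmen₂* c-commands the anaphor within its binding domain → licit binder.
*Greta₃* does not c-command the anaphor → cannot bind it.
*Ingrid₄* does not c-command the anaphor → cannot bind it.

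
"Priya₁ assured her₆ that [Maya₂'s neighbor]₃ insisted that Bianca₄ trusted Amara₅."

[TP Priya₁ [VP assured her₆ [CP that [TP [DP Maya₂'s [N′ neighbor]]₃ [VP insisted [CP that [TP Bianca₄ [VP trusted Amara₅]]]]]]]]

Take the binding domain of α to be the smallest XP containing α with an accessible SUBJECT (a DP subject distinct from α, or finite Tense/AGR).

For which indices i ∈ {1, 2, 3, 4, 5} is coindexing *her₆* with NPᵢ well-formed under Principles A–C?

none

*her* is a pronoun, so Principle B applies: it must be free in its binding domain.
Binding domain of *her₆*: the matrix TP, whose subject is Priya₁.
*Priya₁* c-commands the pronoun within its binding domain → coindexation would violate Principle B.
*Maya₂*: the pronoun c-commands this R-expression → coindexation would violate Principle C on *Maya₂*.
*[Maya₂'s neighbor]₃*: the pronoun c-commands this R-expression → coindexation would violate Principle C on *[Maya₂'s neighbor]₃*.
*Bianca₄*: the pronoun c-commands this R-expression → coindexation would violate Principle C on *Bianca₄*.
*Amara₅*: the pronoun c-commands this R-expression → coindexation would violate Principle C on *Amara₅*.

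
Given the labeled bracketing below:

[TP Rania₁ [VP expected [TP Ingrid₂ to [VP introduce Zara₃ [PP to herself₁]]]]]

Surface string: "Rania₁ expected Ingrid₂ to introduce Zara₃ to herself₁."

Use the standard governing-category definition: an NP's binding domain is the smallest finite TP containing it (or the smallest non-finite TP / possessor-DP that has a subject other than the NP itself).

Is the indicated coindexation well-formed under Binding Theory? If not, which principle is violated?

The two coindexed NPs are *Rania₁* and *herself₁*.
*herself₁* is an anaphor. Principle A requires it to be bound within its binding domain — the embedded TP, whose subject is Ingrid₂.
Within that domain it is c-commanded by *Ingrid₂*, *Zara₃*, none of which share its index.
*Rania₁* does c-command the anaphor, but from outside its binding domain.
The anaphor is unbound in its domain → Principle A violation.

Principle A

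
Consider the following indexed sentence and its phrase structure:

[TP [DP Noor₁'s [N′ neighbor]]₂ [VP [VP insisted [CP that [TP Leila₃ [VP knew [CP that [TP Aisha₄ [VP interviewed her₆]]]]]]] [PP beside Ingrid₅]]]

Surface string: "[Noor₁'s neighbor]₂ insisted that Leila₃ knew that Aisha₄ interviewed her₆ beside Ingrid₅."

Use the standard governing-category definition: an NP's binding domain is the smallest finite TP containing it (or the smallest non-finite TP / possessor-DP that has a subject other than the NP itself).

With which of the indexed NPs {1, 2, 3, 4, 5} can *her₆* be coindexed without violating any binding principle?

{1, 2, 3, 5}

*her* is a pronoun, so Principle B applies: it must be free in its binding domain.
Binding domain of *her₆*: the embedded TP, whose subject is Aisha₄.
*Noor₁* and the pronoun do not c-command one another → neither Principle B nor Principle C is at stake; coindexation permitted.
*[Noor₁'s neighbor]₂* c-commands the pronoun but from outside its binding domain, and is not c-commanded by it → coindexation permitted.
*Leila₃* c-commands the pronoun but from outside its binding domain, and is not c-commanded by it → coindexation permitted.
*Aisha₄* c-commands the pronoun within its binding domain → coindexation would violate Principle B.
*Ingrid₅* and the pronoun do not c-command one another → neither Principle B nor Principle C is at stake; coindexation permitted.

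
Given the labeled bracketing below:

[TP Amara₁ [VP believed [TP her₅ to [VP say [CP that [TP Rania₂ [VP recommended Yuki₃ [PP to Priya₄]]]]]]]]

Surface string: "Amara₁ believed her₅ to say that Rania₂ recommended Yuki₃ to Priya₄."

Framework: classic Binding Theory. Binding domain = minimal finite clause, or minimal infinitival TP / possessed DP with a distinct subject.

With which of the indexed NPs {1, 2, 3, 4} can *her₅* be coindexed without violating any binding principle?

*her* is a pronoun, so Principle B applies: it must be free in its binding domain.
Binding domain of *her₅*: the matrix TP, whose subject is Amara₁.
*Amara₁* c-commands the pronoun within its binding domain → coindexation would violate Principle B.
*Rania₂*: the pronoun c-commands this R-expression → coindexation would violate Principle C on *Rania₂*.
*Yuki₃*: the pronoun c-commands this R-expression → coindexation would violate Principle C on *Yuki₃*.
*Priya₄*: the pronoun c-commands this R-expression → coindexation would violate Principle C on *Priya₄*.

none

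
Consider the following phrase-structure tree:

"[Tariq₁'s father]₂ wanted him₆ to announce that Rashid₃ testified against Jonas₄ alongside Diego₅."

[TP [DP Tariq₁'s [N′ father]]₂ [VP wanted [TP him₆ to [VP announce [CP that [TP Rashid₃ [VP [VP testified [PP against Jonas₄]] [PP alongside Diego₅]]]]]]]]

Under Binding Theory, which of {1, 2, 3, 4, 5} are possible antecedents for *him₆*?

*him* is a pronoun, so Principle B applies: it must be free in its binding domain.
Binding domain of *him₆*: the matrix TP, whose subject is [Tariq₁'s father]₂.
*Tariq₁* and the pronoun do not c-command one another → neither Principle B nor Principle C is at stake; coindexation permitted.
*[Tariq₁'s father]₂* c-commands the pronoun within its binding domain → coindexation would violate Principle B.
*Rashid₃*: the pronoun c-commands this R-expression → coindexation would violate Principle C on *Rashid₃*.
*Jonas₄*: the pronoun c-commands this R-expression → coindexation would violate Principle C on *Jonas₄*.
*Diego₅*: the pronoun c-commands this R-expression → coindexation would violate Principle C on *Diego₅*.

{1}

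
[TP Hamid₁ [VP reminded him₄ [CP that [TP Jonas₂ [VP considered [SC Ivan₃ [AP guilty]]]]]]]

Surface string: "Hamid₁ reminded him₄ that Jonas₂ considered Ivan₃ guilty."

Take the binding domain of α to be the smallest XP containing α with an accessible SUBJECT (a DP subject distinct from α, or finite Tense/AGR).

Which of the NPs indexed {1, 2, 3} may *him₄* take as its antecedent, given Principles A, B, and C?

*him* is a pronoun, so Principle B applies: it must be free in its binding domain.
Binding domain of *him₄*: the matrix TP, whose subject is Hamid₁.
*Hamid₁* c-commands the pronoun within its binding domain → coindexation would violate Principle B.
*Jonas₂*: the pronoun c-commands this R-expression → coindexation would violate Principle C on *Jonas₂*.
*Ivan₃*: the pronoun c-commands this R-expression → coindexation would violate Principle C on *Ivan₃*.

none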